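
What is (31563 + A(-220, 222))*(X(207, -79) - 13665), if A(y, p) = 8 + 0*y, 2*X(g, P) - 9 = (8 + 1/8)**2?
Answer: -55069895149/128 ≈ -4.3023e+8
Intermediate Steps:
X(g, P) = 4801/128 (X(g, P) = 9/2 + (8 + 1/8)**2/2 = 9/2 + (65/8)**2/2 = 9/2 + (1/2)*(4225/64) = 9/2 + 4225/128 = 4801/128)
A(y, p) = 8 (A(y, p) = 8 + 0 = 8)
(31563 + A(-220, 222))*(X(207, -79) - 13665) = (31563 + 8)*(4801/128 - 13665) = 31571*(-1744319/128) = -55069895149/128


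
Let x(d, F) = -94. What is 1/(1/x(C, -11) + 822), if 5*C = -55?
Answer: 94/77267 ≈ 0.0012166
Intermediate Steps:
C = -11 (C = (1/5)*(-55) = -11)
1/(1/x(C, -11) + 822) = 1/(1/(-94) + 822) = 1/(-1/94 + 822) = 1/(77267/94) = 94/77267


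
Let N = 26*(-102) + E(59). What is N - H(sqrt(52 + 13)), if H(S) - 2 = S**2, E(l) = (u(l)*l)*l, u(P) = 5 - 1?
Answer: 11205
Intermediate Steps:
u(P) = 4
E(l) = 4*l**2 (E(l) = (4*l)*l = 4*l**2)
H(S) = 2 + S**2
N = 11272 (N = 26*(-102) + 4*59**2 = -2652 + 4*3481 = -2652 + 13924 = 11272)
N - H(sqrt(52 + 13)) = 11272 - (2 + (sqrt(52 + 13))**2) = 11272 - (2 + (sqrt(65))**2) = 11272 - (2 + 65) = 11272 - 1*67 = 11272 - 67 = 11205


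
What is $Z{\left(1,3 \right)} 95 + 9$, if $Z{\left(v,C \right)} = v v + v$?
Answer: $199$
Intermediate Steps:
$Z{\left(v,C \right)} = v + v^{2}$ ($Z{\left(v,C \right)} = v^{2} + v = v + v^{2}$)
$Z{\left(1,3 \right)} 95 + 9 = 1 \left(1 + 1\right) 95 + 9 = 1 \cdot 2 \cdot 95 + 9 = 2 \cdot 95 + 9 = 190 + 9 = 199$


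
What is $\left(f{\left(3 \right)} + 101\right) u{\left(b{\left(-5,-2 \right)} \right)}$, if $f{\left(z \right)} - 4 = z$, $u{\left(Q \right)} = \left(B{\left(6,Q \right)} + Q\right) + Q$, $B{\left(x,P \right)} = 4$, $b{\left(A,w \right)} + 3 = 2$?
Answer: $216$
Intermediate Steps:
$b{\left(A,w \right)} = -1$ ($b{\left(A,w \right)} = -3 + 2 = -1$)
$u{\left(Q \right)} = 4 + 2 Q$ ($u{\left(Q \right)} = \left(4 + Q\right) + Q = 4 + 2 Q$)
$f{\left(z \right)} = 4 + z$
$\left(f{\left(3 \right)} + 101\right) u{\left(b{\left(-5,-2 \right)} \right)} = \left(\left(4 + 3\right) + 101\right) \left(4 + 2 \left(-1\right)\right) = \left(7 + 101\right) \left(4 - 2\right) = 108 \cdot 2 = 216$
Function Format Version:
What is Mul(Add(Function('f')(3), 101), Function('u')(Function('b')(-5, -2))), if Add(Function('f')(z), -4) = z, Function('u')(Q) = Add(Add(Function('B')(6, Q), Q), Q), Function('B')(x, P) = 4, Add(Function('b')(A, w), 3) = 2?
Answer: 216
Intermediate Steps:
Function('b')(A, w) = -1 (Function('b')(A, w) = Add(-3, 2) = -1)
Function('u')(Q) = Add(4, Mul(2, Q)) (Function('u')(Q) = Add(Add(4, Q), Q) = Add(4, Mul(2, Q)))
Function('f')(z) = Add(4, z)
Mul(Add(Function('f')(3), 101), Function('u')(Function('b')(-5, -2))) = Mul(Add(Add(4, 3), 101), Add(4, Mul(2, -1))) = Mul(Add(7, 101), Add(4, -2)) = Mul(108, 2) = 216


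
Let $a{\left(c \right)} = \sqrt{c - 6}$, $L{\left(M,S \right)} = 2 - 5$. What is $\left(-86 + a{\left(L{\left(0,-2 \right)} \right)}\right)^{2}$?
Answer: $7387 - 516 i \approx 7387.0 - 516.0 i$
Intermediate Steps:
$L{\left(M,S \right)} = -3$ ($L{\left(M,S \right)} = 2 - 5 = -3$)
$a{\left(c \right)} = \sqrt{-6 + c}$
$\left(-86 + a{\left(L{\left(0,-2 \right)} \right)}\right)^{2} = \left(-86 + \sqrt{-6 - 3}\right)^{2} = \left(-86 + \sqrt{-9}\right)^{2} = \left(-86 + 3 i\right)^{2}$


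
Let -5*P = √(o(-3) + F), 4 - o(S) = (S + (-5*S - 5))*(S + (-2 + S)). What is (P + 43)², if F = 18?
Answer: (215 - √78)²/25 ≈ 1700.2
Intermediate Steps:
o(S) = 4 - (-5 - 4*S)*(-2 + 2*S) (o(S) = 4 - (S + (-5*S - 5))*(S + (-2 + S)) = 4 - (S + (-5 - 5*S))*(-2 + 2*S) = 4 - (-5 - 4*S)*(-2 + 2*S))
P = -√78/5 (P = -√((-6 + 2*(-3) + 8*(-3)²) + 18)/5 = -√((-6 - 6 + 8*9) + 18)/5 = -√((-6 - 6 + 72) + 18)/5 = -√(60 + 18)/5 = -√78/5 ≈ -1.7664)
(P + 43)² = (-√78/5 + 43)² = (43 - √78/5)²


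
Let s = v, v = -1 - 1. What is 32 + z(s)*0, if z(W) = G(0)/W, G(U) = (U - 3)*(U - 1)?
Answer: 32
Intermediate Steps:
v = -2
s = -2
G(U) = (-1 + U)*(-3 + U) (G(U) = (-3 + U)*(-1 + U) = (-1 + U)*(-3 + U))
z(W) = 3/W (z(W) = (3 + 0² - 4*0)/W = (3 + 0 + 0)/W = 3/W)
32 + z(s)*0 = 32 + (3/(-2))*0 = 32 + (3*(-½))*0 = 32 - 3/2*0 = 32 + 0 = 32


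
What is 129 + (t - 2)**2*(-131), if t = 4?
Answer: -395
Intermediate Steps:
129 + (t - 2)**2*(-131) = 129 + (4 - 2)**2*(-131) = 129 + 2**2*(-131) = 129 + 4*(-131) = 129 - 524 = -395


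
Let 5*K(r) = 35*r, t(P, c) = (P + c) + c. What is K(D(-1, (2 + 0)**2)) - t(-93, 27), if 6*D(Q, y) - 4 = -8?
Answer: 103/3 ≈ 34.333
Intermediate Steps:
t(P, c) = P + 2*c
D(Q, y) = -2/3 (D(Q, y) = 2/3 + (1/6)*(-8) = 2/3 - 4/3 = -2/3)
K(r) = 7*r (K(r) = (35*r)/5 = 7*r)
K(D(-1, (2 + 0)**2)) - t(-93, 27) = 7*(-2/3) - (-93 + 2*27) = -14/3 - (-93 + 54) = -14/3 - 1*(-39) = -14/3 + 39 = 103/3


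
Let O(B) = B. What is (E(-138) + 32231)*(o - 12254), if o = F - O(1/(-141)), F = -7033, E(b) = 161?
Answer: -88088942672/141 ≈ -6.2474e+8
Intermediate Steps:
o = -991652/141 (o = -7033 - 1/(-141) = -7033 - 1*(-1/141) = -7033 + 1/141 = -991652/141 ≈ -7033.0)
(E(-138) + 32231)*(o - 12254) = (161 + 32231)*(-991652/141 - 12254) = 32392*(-2719466/141) = -88088942672/141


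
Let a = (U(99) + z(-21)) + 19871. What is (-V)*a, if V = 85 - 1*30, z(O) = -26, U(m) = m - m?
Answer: -1091475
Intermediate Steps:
U(m) = 0
V = 55 (V = 85 - 30 = 55)
a = 19845 (a = (0 - 26) + 19871 = -26 + 19871 = 19845)
(-V)*a = -1*55*19845 = -55*19845 = -1091475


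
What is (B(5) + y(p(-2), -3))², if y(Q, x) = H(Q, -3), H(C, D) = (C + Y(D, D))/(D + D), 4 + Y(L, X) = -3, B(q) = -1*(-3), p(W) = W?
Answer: 81/4 ≈ 20.250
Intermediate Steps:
B(q) = 3
Y(L, X) = -7 (Y(L, X) = -4 - 3 = -7)
H(C, D) = (-7 + C)/(2*D) (H(C, D) = (C - 7)/(D + D) = (-7 + C)/((2*D)) = (-7 + C)*(1/(2*D)) = (-7 + C)/(2*D))
y(Q, x) = 7/6 - Q/6 (y(Q, x) = (½)*(-7 + Q)/(-3) = (½)*(-⅓)*(-7 + Q) = 7/6 - Q/6)
(B(5) + y(p(-2), -3))² = (3 + (7/6 - ⅙*(-2)))² = (3 + (7/6 + ⅓))² = (3 + 3/2)² = (9/2)² = 81/4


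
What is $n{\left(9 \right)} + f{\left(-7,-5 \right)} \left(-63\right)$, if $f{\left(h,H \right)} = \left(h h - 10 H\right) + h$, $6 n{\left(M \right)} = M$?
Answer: $- \frac{11589}{2} \approx -5794.5$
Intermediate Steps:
$n{\left(M \right)} = \frac{M}{6}$
$f{\left(h,H \right)} = h + h^{2} - 10 H$ ($f{\left(h,H \right)} = \left(h^{2} - 10 H\right) + h = h + h^{2} - 10 H$)
$n{\left(9 \right)} + f{\left(-7,-5 \right)} \left(-63\right) = \frac{1}{6} \cdot 9 + \left(-7 + \left(-7\right)^{2} - -50\right) \left(-63\right) = \frac{3}{2} + \left(-7 + 49 + 50\right) \left(-63\right) = \frac{3}{2} + 92 \left(-63\right) = \frac{3}{2} - 5796 = - \frac{11589}{2}$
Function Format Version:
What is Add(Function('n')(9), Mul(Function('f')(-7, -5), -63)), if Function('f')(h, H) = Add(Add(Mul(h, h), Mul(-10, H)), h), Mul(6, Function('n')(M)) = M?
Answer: Rational(-11589, 2) ≈ -5794.5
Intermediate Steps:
Function('n')(M) = Mul(Rational(1, 6), M)
Function('f')(h, H) = Add(h, Pow(h, 2), Mul(-10, H)) (Function('f')(h, H) = Add(Add(Pow(h, 2), Mul(-10, H)), h) = Add(h, Pow(h, 2), Mul(-10, H)))
Add(Function('n')(9), Mul(Function('f')(-7, -5), -63)) = Add(Mul(Rational(1, 6), 9), Mul(Add(-7, Pow(-7, 2), Mul(-10, -5)), -63)) = Add(Rational(3, 2), Mul(Add(-7, 49, 50), -63)) = Add(Rational(3, 2), Mul(92, -63)) = Add(Rational(3, 2), -5796) = Rational(-11589, 2)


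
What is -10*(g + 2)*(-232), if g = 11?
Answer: 30160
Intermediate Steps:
-10*(g + 2)*(-232) = -10*(11 + 2)*(-232) = -10*13*(-232) = -130*(-232) = 30160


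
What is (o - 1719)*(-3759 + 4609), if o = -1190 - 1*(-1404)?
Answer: -1279250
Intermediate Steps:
o = 214 (o = -1190 + 1404 = 214)
(o - 1719)*(-3759 + 4609) = (214 - 1719)*(-3759 + 4609) = -1505*850 = -1279250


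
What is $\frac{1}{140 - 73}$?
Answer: $\frac{1}{67} \approx 0.014925$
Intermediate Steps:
$\frac{1}{140 - 73} = \frac{1}{67}$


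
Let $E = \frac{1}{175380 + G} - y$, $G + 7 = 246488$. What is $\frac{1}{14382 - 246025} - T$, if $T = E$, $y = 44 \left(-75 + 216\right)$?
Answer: $\frac{606261999199588}{97721147623} \approx 6204.0$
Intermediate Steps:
$G = 246481$ ($G = -7 + 246488 = 246481$)
$y = 6204$ ($y = 44 \cdot 141 = 6204$)
$E = - \frac{2617225643}{421861}$ ($E = \frac{1}{175380 + 246481} - 6204 = \frac{1}{421861} - 6204 = - \frac{2617225643}{421861} \approx -6204.0$)
$T = - \frac{2617225643}{421861} \approx -6204.0$
$\frac{1}{14382 - 246025} - T = \frac{1}{14382 - 246025} - - \frac{2617225643}{421861} = \frac{1}{-231643} + \frac{2617225643}{421861} = - \frac{1}{231643} + \frac{2617225643}{421861} = \frac{606261999199588}{97721147623}$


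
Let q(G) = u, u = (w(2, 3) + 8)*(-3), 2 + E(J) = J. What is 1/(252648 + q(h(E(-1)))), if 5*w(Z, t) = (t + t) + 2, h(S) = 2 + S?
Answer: 5/1263096 ≈ 3.9585e-6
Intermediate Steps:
E(J) = -2 + J
w(Z, t) = ⅖ + 2*t/5 (w(Z, t) = ((t + t) + 2)/5 = (2*t + 2)/5 = (2 + 2*t)/5 = ⅖ + 2*t/5)
u = -144/5 (u = ((⅖ + (⅖)*3) + 8)*(-3) = ((⅖ + 6/5) + 8)*(-3) = (8/5 + 8)*(-3) = (48/5)*(-3) = -144/5 ≈ -28.800)
q(G) = -144/5
1/(252648 + q(h(E(-1)))) = 1/(252648 - 144/5) = 1/(1263096/5) = 5/1263096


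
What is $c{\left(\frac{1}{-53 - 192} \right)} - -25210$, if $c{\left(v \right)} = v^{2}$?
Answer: $\frac{1513230251}{60025} \approx 25210.0$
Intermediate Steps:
$c{\left(\frac{1}{-53 - 192} \right)} - -25210 = \left(\frac{1}{-53 - 192}\right)^{2} - -25210 = \left(\frac{1}{-245}\right)^{2} + 25210 = \left(- \frac{1}{245}\right)^{2} + 25210 = \frac{1}{60025} + 25210 = \frac{1513230251}{60025}$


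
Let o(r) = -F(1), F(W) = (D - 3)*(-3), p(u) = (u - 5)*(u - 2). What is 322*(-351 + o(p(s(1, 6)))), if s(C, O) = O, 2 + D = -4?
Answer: -121716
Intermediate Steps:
D = -6 (D = -2 - 4 = -6)
p(u) = (-5 + u)*(-2 + u)
F(W) = 27 (F(W) = (-6 - 3)*(-3) = -9*(-3) = 27)
o(r) = -27 (o(r) = -1*27 = -27)
322*(-351 + o(p(s(1, 6)))) = 322*(-351 - 27) = 322*(-378) = -121716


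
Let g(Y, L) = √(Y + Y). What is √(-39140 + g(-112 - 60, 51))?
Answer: √(-39140 + 2*I*√86) ≈ 0.0469 + 197.84*I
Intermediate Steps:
g(Y, L) = √2*√Y (g(Y, L) = √(2*Y) = √2*√Y)
√(-39140 + g(-112 - 60, 51)) = √(-39140 + √2*√(-112 - 60)) = √(-39140 + √2*√(-172)) = √(-39140 + √2*(2*I*√43)) = √(-39140 + 2*I*√86)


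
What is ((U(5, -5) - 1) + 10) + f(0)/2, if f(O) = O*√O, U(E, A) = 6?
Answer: 15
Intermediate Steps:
f(O) = O^(3/2)
((U(5, -5) - 1) + 10) + f(0)/2 = ((6 - 1) + 10) + 0^(3/2)/2 = (5 + 10) + 0*(½) = 15 + 0 = 15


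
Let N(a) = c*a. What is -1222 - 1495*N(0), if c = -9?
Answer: -1222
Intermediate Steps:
N(a) = -9*a
-1222 - 1495*N(0) = -1222 - (-13455)*0 = -1222 - 1495*0 = -1222 + 0 = -1222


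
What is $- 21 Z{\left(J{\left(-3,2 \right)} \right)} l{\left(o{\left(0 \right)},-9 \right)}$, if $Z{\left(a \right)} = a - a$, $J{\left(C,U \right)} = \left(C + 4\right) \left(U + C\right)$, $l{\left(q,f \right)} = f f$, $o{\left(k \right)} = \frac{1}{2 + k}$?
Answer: $0$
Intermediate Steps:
$l{\left(q,f \right)} = f^{2}$
$J{\left(C,U \right)} = \left(4 + C\right) \left(C + U\right)$
$Z{\left(a \right)} = 0$
$- 21 Z{\left(J{\left(-3,2 \right)} \right)} l{\left(o{\left(0 \right)},-9 \right)} = \left(-21\right) 0 \left(-9\right)^{2} = 0 \cdot 81 = 0$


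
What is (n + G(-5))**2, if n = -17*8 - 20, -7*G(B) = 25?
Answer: 1247689/49 ≈ 25463.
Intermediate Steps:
G(B) = -25/7 (G(B) = -1/7*25 = -25/7)
n = -156 (n = -136 - 20 = -156)
(n + G(-5))**2 = (-156 - 25/7)**2 = (-1117/7)**2 = 1247689/49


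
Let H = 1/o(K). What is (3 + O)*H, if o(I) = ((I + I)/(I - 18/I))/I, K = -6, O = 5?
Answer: -12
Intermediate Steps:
o(I) = 2/(I - 18/I) (o(I) = ((2*I)/(I - 18/I))/I = (2*I/(I - 18/I))/I = 2/(I - 18/I))
H = -3/2 (H = 1/(2*(-6)/(-18 + (-6)²)) = 1/(2*(-6)/(-18 + 36)) = 1/(2*(-6)/18) = 1/(2*(-6)*(1/18)) = 1/(-⅔) = -3/2 ≈ -1.5000)
(3 + O)*H = (3 + 5)*(-3/2) = 8*(-3/2) = -12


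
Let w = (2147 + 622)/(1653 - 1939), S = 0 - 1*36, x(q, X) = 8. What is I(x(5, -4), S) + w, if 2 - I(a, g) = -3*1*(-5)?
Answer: -499/22 ≈ -22.682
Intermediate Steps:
S = -36 (S = 0 - 36 = -36)
I(a, g) = -13 (I(a, g) = 2 - (-3*1)*(-5) = 2 - (-3)*(-5) = 2 - 1*15 = 2 - 15 = -13)
w = -213/22 (w = 2769/(-286) = 2769*(-1/286) = -213/22 ≈ -9.6818)
I(x(5, -4), S) + w = -13 - 213/22 = -499/22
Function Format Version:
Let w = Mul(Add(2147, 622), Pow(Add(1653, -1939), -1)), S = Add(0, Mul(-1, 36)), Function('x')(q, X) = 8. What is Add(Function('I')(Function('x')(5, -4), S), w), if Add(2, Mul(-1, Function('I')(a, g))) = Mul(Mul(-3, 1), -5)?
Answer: Rational(-499, 22) ≈ -22.682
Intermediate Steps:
S = -36 (S = Add(0, -36) = -36)
Function('I')(a, g) = -13 (Function('I')(a, g) = Add(2, Mul(-1, Mul(Mul(-3, 1), -5))) = Add(2, Mul(-1, Mul(-3, -5))) = Add(2, Mul(-1, 15)) = Add(2, -15) = -13)
w = Rational(-213, 22) (w = Mul(2769, Pow(-286, -1)) = Mul(2769, Rational(-1, 286)) = Rational(-213, 22) ≈ -9.6818)
Add(Function('I')(Function('x')(5, -4), S), w) = Add(-13, Rational(-213, 22)) = Rational(-499, 22)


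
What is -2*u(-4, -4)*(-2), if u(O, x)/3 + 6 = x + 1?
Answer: -108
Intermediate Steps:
u(O, x) = -15 + 3*x (u(O, x) = -18 + 3*(x + 1) = -18 + 3*(1 + x) = -18 + (3 + 3*x) = -15 + 3*x)
-2*u(-4, -4)*(-2) = -2*(-15 + 3*(-4))*(-2) = -2*(-15 - 12)*(-2) = -2*(-27)*(-2) = 54*(-2) = -108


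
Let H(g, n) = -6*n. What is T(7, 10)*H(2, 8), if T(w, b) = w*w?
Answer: -2352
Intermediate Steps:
T(w, b) = w²
T(7, 10)*H(2, 8) = 7²*(-6*8) = 49*(-48) = -2352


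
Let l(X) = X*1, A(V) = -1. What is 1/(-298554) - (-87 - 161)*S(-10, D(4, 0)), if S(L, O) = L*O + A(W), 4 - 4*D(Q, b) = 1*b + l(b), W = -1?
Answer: -814455313/298554 ≈ -2728.0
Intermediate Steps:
l(X) = X
D(Q, b) = 1 - b/2 (D(Q, b) = 1 - (1*b + b)/4 = 1 - (b + b)/4 = 1 - b/2)
S(L, O) = -1 + L*O (S(L, O) = L*O - 1 = -1 + L*O)
1/(-298554) - (-87 - 161)*S(-10, D(4, 0)) = 1/(-298554) - (-87 - 161)*(-1 - 10*(1 - ½*0)) = -1/298554 - (-248)*(-1 - 10*(1 + 0)) = -1/298554 - (-248)*(-1 - 10*1) = -1/298554 - (-248)*(-1 - 10) = -1/298554 - (-248)*(-11) = -1/298554 - 1*2728 = -1/298554 - 2728 = -814455313/298554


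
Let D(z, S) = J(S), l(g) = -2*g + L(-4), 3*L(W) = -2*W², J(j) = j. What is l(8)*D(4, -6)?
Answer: 160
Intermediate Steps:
L(W) = -2*W²/3 (L(W) = (-2*W²)/3 = -2*W²/3)
l(g) = -32/3 - 2*g (l(g) = -2*g - ⅔*(-4)² = -2*g - ⅔*16 = -2*g - 32/3 = -32/3 - 2*g)
D(z, S) = S
l(8)*D(4, -6) = (-32/3 - 2*8)*(-6) = (-32/3 - 16)*(-6) = -80/3*(-6) = 160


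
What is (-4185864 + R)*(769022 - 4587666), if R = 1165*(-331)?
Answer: 17456850854476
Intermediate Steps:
R = -385615
(-4185864 + R)*(769022 - 4587666) = (-4185864 - 385615)*(769022 - 4587666) = -4571479*(-3818644) = 17456850854476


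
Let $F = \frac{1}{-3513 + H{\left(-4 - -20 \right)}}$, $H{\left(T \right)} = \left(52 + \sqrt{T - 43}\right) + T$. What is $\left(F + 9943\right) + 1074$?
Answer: $\frac{130750325439}{11868052} - \frac{3 i \sqrt{3}}{11868052} \approx 11017.0 - 4.3783 \cdot 10^{-7} i$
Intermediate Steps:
$H{\left(T \right)} = 52 + T + \sqrt{-43 + T}$ ($H{\left(T \right)} = \left(52 + \sqrt{-43 + T}\right) + T = 52 + T + \sqrt{-43 + T}$)
$F = \frac{1}{-3445 + 3 i \sqrt{3}}$ ($F = \frac{1}{-3513 + \left(52 - -16 + \sqrt{-43 - -16}\right)} = \frac{1}{-3513 + \left(52 + \left(-4 + 20\right) + \sqrt{-43 + \left(-4 + 20\right)}\right)} = \frac{1}{-3513 + \left(52 + 16 + \sqrt{-43 + 16}\right)} = \frac{1}{-3513 + \left(52 + 16 + \sqrt{-27}\right)} = \frac{1}{-3513 + \left(52 + 16 + 3 i \sqrt{3}\right)} = \frac{1}{-3513 + \left(68 + 3 i \sqrt{3}\right)} = \frac{1}{-3445 + 3 i \sqrt{3}} \approx -0.00029028 - 4.38 \cdot 10^{-7} i$)
$\left(F + 9943\right) + 1074 = \left(\left(- \frac{3445}{11868052} - \frac{3 i \sqrt{3}}{11868052}\right) + 9943\right) + 1074 = \left(\frac{118004037591}{11868052} - \frac{3 i \sqrt{3}}{11868052}\right) + 1074 = \frac{130750325439}{11868052} - \frac{3 i \sqrt{3}}{11868052}$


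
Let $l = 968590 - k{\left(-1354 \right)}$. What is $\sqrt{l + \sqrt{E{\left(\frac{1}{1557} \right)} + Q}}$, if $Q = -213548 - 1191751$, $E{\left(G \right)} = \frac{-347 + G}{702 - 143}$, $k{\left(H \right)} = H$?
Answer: $\frac{\sqrt{81640375270870104 + 290121 i \sqrt{118284342607467205}}}{290121} \approx 984.86 + 0.60184 i$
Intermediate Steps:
$E{\left(G \right)} = - \frac{347}{559} + \frac{G}{559}$ ($E{\left(G \right)} = \frac{-347 + G}{559} = \left(-347 + G\right) \frac{1}{559} = - \frac{347}{559} + \frac{G}{559}$)
$Q = -1405299$
$l = 969944$ ($l = 968590 - -1354 = 968590 + 1354 = 969944$)
$\sqrt{l + \sqrt{E{\left(\frac{1}{1557} \right)} + Q}} = \sqrt{969944 + \sqrt{\left(- \frac{347}{559} + \frac{1}{559 \cdot 1557}\right) - 1405299}} = \sqrt{969944 + \sqrt{\left(- \frac{347}{559} + \frac{1}{559} \cdot \frac{1}{1557}\right) - 1405299}} = \sqrt{969944 + \sqrt{\left(- \frac{347}{559} + \frac{1}{870363}\right) - 1405299}} = \sqrt{969944 + \sqrt{- \frac{540278}{870363} - 1405299}} = \sqrt{969944 + \sqrt{- \frac{1223120793815}{870363}}} = \sqrt{969944 + \frac{i \sqrt{118284342607467205}}{290121}}$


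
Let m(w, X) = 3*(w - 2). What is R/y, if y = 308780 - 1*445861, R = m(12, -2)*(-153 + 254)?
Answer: -3030/137081 ≈ -0.022104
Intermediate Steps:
m(w, X) = -6 + 3*w (m(w, X) = 3*(-2 + w) = -6 + 3*w)
R = 3030 (R = (-6 + 3*12)*(-153 + 254) = (-6 + 36)*101 = 30*101 = 3030)
y = -137081 (y = 308780 - 445861 = -137081)
R/y = 3030/(-137081) = 3030*(-1/137081) = -3030/137081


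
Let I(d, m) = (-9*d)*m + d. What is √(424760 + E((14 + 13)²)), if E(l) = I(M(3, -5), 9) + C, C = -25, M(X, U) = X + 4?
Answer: 95*√47 ≈ 651.29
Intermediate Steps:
M(X, U) = 4 + X
I(d, m) = d - 9*d*m (I(d, m) = -9*d*m + d = d - 9*d*m)
E(l) = -585 (E(l) = (4 + 3)*(1 - 9*9) - 25 = 7*(1 - 81) - 25 = 7*(-80) - 25 = -560 - 25 = -585)
√(424760 + E((14 + 13)²)) = √(424760 - 585) = √424175 = 95*√47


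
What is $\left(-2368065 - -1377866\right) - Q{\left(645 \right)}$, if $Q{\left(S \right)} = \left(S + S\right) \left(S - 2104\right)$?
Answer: $891911$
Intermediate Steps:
$Q{\left(S \right)} = 2 S \left(-2104 + S\right)$
$\left(-2368065 - -1377866\right) - Q{\left(645 \right)} = \left(-2368065 - -1377866\right) - 2 \cdot 645 \left(-2104 + 645\right) = \left(-2368065 + 1377866\right) - 2 \cdot 645 \left(-1459\right) = -990199 - -1882110 = -990199 + 1882110 = 891911$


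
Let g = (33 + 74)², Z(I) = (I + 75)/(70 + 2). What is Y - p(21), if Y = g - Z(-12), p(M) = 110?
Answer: 90705/8 ≈ 11338.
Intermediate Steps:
Z(I) = 25/24 + I/72 (Z(I) = (75 + I)/72 = (75 + I)*(1/72) = 25/24 + I/72)
g = 11449 (g = 107² = 11449)
Y = 91585/8 (Y = 11449 - (25/24 + (1/72)*(-12)) = 11449 - (25/24 - ⅙) = 11449 - 1*7/8 = 11449 - 7/8 = 91585/8 ≈ 11448.)
Y - p(21) = 91585/8 - 1*110 = 91585/8 - 110 = 90705/8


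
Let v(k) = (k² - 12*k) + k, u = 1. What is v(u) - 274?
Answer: -284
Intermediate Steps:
v(k) = k² - 11*k
v(u) - 274 = 1*(-11 + 1) - 274 = 1*(-10) - 274 = -10 - 274 = -284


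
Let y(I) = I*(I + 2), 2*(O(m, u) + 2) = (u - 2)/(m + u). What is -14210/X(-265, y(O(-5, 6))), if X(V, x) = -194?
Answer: 7105/97 ≈ 73.247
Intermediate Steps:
O(m, u) = -2 + (-2 + u)/(2*(m + u)) (O(m, u) = -2 + ((u - 2)/(m + u))/2 = -2 + ((-2 + u)/(m + u))/2 = -2 + (-2 + u)/(2*(m + u)))
y(I) = I*(2 + I)
-14210/X(-265, y(O(-5, 6))) = -14210/(-194) = -14210*(-1/194) = 7105/97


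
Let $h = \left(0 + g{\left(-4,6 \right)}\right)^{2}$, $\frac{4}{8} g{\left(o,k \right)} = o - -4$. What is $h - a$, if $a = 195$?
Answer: $-195$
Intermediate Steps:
$g{\left(o,k \right)} = 8 + 2 o$ ($g{\left(o,k \right)} = 2 \left(o - -4\right) = 2 \left(o + 4\right) = 2 \left(4 + o\right) = 8 + 2 o$)
$h = 0$ ($h = \left(0 + \left(8 + 2 \left(-4\right)\right)\right)^{2} = \left(0 + \left(8 - 8\right)\right)^{2} = \left(0 + 0\right)^{2} = 0^{2} = 0$)
$h - a = 0 - 195 = -195$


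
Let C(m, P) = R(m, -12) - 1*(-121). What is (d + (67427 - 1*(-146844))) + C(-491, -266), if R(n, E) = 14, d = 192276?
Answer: 406682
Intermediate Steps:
C(m, P) = 135 (C(m, P) = 14 - 1*(-121) = 14 + 121 = 135)
(d + (67427 - 1*(-146844))) + C(-491, -266) = (192276 + (67427 - 1*(-146844))) + 135 = (192276 + (67427 + 146844)) + 135 = (192276 + 214271) + 135 = 406547 + 135 = 406682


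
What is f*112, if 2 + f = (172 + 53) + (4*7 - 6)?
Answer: 27440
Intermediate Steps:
f = 245 (f = -2 + ((172 + 53) + (4*7 - 6)) = -2 + (225 + (28 - 6)) = -2 + (225 + 22) = -2 + 247 = 245)
f*112 = 245*112 = 27440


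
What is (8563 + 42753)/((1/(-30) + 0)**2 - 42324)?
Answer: -46184400/38091599 ≈ -1.2125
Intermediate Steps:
(8563 + 42753)/((1/(-30) + 0)**2 - 42324) = 51316/((-1/30 + 0)**2 - 42324) = 51316/((-1/30)**2 - 42324) = 51316/(1/900 - 42324) = 51316/(-38091599/900) = 51316*(-900/38091599) = -46184400/38091599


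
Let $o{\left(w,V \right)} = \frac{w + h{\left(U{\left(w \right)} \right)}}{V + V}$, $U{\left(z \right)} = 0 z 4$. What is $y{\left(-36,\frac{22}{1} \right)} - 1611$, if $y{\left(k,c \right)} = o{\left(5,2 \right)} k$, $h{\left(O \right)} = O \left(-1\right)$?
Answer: $-1656$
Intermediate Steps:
$U{\left(z \right)} = 0$ ($U{\left(z \right)} = 0 \cdot 4 = 0$)
$h{\left(O \right)} = - O$
$o{\left(w,V \right)} = \frac{w}{2 V}$ ($o{\left(w,V \right)} = \frac{w - 0}{V + V} = \frac{w + 0}{2 V} = w \frac{1}{2 V} = \frac{w}{2 V}$)
$y{\left(k,c \right)} = \frac{5 k}{4}$ ($y{\left(k,c \right)} = \frac{1}{2} \cdot 5 \cdot \frac{1}{2} k = \frac{5 k}{4}$)
$y{\left(-36,\frac{22}{1} \right)} - 1611 = \frac{5}{4} \left(-36\right) - 1611 = -45 - 1611 = -1656$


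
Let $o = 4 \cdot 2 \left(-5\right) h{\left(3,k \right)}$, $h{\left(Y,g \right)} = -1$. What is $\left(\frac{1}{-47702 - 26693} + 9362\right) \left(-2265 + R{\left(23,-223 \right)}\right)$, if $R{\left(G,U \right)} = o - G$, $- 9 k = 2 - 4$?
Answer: $- \frac{1565700503272}{74395} \approx -2.1046 \cdot 10^{7}$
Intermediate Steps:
$k = \frac{2}{9}$ ($k = - \frac{2 - 4}{9} = \left(- \frac{1}{9}\right) \left(-2\right) = \frac{2}{9} \approx 0.22222$)
$o = 40$ ($o = 4 \cdot 2 \left(-5\right) \left(-1\right) = 8 \left(-5\right) \left(-1\right) = \left(-40\right) \left(-1\right) = 40$)
$R{\left(G,U \right)} = 40 - G$
$\left(\frac{1}{-47702 - 26693} + 9362\right) \left(-2265 + R{\left(23,-223 \right)}\right) = \left(\frac{1}{-47702 - 26693} + 9362\right) \left(-2265 + \left(40 - 23\right)\right) = \left(\frac{1}{-74395} + 9362\right) \left(-2265 + \left(40 - 23\right)\right) = \left(- \frac{1}{74395} + 9362\right) \left(-2265 + 17\right) = \frac{696485989}{74395} \left(-2248\right) = - \frac{1565700503272}{74395}$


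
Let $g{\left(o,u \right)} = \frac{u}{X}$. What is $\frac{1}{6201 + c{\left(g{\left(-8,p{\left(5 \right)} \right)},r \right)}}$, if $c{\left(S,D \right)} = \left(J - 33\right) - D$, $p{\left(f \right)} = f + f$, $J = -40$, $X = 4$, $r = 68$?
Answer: $\frac{1}{6060} \approx 0.00016502$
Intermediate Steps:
$p{\left(f \right)} = 2 f$
$g{\left(o,u \right)} = \frac{u}{4}$
$c{\left(S,D \right)} = -73 - D$ ($c{\left(S,D \right)} = \left(-40 - 33\right) - D = -73 - D$)
$\frac{1}{6201 + c{\left(g{\left(-8,p{\left(5 \right)} \right)},r \right)}} = \frac{1}{6201 - 141} = \frac{1}{6060}$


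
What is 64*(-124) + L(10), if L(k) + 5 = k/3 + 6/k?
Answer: -119056/15 ≈ -7937.1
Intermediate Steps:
L(k) = -5 + 6/k + k/3 (L(k) = -5 + (k/3 + 6/k) = -5 + (6/k + k/3) = -5 + 6/k + k/3)
64*(-124) + L(10) = 64*(-124) + (-5 + 6/10 + (⅓)*10) = -7936 + (-5 + 6*(⅒) + 10/3) = -7936 + (-5 + ⅗ + 10/3) = -7936 - 16/15 = -119056/15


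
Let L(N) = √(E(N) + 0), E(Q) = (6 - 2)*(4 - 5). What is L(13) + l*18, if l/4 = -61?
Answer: -4392 + 2*I ≈ -4392.0 + 2.0*I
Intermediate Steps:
E(Q) = -4 (E(Q) = 4*(-1) = -4)
L(N) = 2*I (L(N) = √(-4 + 0) = √(-4) = 2*I)
l = -244 (l = 4*(-61) = -244)
L(13) + l*18 = 2*I - 244*18 = 2*I - 4392 = -4392 + 2*I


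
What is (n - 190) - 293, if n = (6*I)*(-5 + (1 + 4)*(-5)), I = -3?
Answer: 57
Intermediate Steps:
n = 540 (n = (6*(-3))*(-5 + (1 + 4)*(-5)) = -18*(-5 + 5*(-5)) = -18*(-5 - 25) = -18*(-30) = 540)
(n - 190) - 293 = (540 - 190) - 293 = 350 - 293 = 57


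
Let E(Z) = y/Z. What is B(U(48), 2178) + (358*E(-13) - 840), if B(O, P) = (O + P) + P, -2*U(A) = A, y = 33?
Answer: 33582/13 ≈ 2583.2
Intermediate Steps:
U(A) = -A/2
E(Z) = 33/Z
B(O, P) = O + 2*P
B(U(48), 2178) + (358*E(-13) - 840) = (-1/2*48 + 2*2178) + (358*(33/(-13)) - 840) = (-24 + 4356) + (358*(33*(-1/13)) - 840) = 4332 + (358*(-33/13) - 840) = 4332 + (-11814/13 - 840) = 4332 - 22734/13 = 33582/13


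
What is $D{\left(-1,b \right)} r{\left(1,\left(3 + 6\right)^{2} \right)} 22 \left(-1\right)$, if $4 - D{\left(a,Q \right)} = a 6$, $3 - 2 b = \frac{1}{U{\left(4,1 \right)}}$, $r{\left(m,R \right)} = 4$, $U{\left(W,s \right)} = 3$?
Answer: $-880$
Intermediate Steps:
$b = \frac{4}{3}$ ($b = \frac{3}{2} - \frac{1}{2 \cdot 3} = \frac{3}{2} - \frac{1}{6} = \frac{4}{3} \approx 1.3333$)
$D{\left(a,Q \right)} = 4 - 6 a$ ($D{\left(a,Q \right)} = 4 - a 6 = 4 - 6 a$)
$D{\left(-1,b \right)} r{\left(1,\left(3 + 6\right)^{2} \right)} 22 \left(-1\right) = \left(4 - -6\right) 4 \cdot 22 \left(-1\right) = \left(4 + 6\right) 4 \left(-22\right) = 10 \cdot 4 \left(-22\right) = 40 \left(-22\right) = -880$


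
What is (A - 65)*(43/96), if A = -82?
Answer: -2107/32 ≈ -65.844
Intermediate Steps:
(A - 65)*(43/96) = (-82 - 65)*(43/96) = -6321/96 = -147*43/96 = -2107/32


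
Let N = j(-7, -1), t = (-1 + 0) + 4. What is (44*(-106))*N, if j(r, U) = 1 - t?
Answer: 9328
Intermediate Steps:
t = 3 (t = -1 + 4 = 3)
j(r, U) = -2 (j(r, U) = 1 - 1*3 = 1 - 3 = -2)
N = -2
(44*(-106))*N = (44*(-106))*(-2) = -4664*(-2) = 9328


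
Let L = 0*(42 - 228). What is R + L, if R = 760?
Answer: 760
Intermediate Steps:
L = 0 (L = 0*(-186) = 0)
R + L = 760 + 0 = 760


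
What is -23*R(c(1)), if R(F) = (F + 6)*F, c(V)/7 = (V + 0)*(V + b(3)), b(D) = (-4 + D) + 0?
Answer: 0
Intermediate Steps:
b(D) = -4 + D
c(V) = 7*V*(-1 + V) (c(V) = 7*((V + 0)*(V + (-4 + 3))) = 7*(V*(V - 1)) = 7*(V*(-1 + V)) = 7*V*(-1 + V))
R(F) = F*(6 + F) (R(F) = (6 + F)*F = F*(6 + F))
-23*R(c(1)) = -23*7*1*(-1 + 1)*(6 + 7*1*(-1 + 1)) = -23*7*1*0*(6 + 7*1*0) = -0*(6 + 0) = -0*6 = -23*0 = 0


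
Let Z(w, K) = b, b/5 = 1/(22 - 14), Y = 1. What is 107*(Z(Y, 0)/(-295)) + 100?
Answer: 47093/472 ≈ 99.773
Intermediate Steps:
b = 5/8 (b = 5/(22 - 14) = 5/8 ≈ 0.62500)
Z(w, K) = 5/8
107*(Z(Y, 0)/(-295)) + 100 = 107*((5/8)/(-295)) + 100 = 107*((5/8)*(-1/295)) + 100 = 107*(-1/472) + 100 = -107/472 + 100 = 47093/472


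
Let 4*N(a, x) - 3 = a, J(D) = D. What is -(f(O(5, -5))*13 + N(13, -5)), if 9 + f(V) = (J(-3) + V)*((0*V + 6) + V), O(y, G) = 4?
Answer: -17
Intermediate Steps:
N(a, x) = ¾ + a/4
f(V) = -9 + (-3 + V)*(6 + V) (f(V) = -9 + (-3 + V)*((0*V + 6) + V) = -9 + (-3 + V)*((0 + 6) + V) = -9 + (-3 + V)*(6 + V))
-(f(O(5, -5))*13 + N(13, -5)) = -((-27 + 4² + 3*4)*13 + (¾ + (¼)*13)) = -((-27 + 16 + 12)*13 + (¾ + 13/4)) = -(1*13 + 4) = -(13 + 4) = -1*17 = -17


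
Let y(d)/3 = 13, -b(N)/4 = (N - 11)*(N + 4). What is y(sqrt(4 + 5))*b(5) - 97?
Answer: 8327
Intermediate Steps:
b(N) = -4*(-11 + N)*(4 + N) (b(N) = -4*(N - 11)*(N + 4) = -4*(-11 + N)*(4 + N))
y(d) = 39 (y(d) = 3*13 = 39)
y(sqrt(4 + 5))*b(5) - 97 = 39*(176 - 4*5**2 + 28*5) - 97 = 39*(176 - 4*25 + 140) - 97 = 39*(176 - 100 + 140) - 97 = 39*216 - 97 = 8424 - 97 = 8327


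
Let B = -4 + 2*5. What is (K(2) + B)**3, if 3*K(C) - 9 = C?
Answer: 24389/27 ≈ 903.30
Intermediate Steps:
K(C) = 3 + C/3
B = 6 (B = -4 + 10 = 6)
(K(2) + B)**3 = ((3 + (1/3)*2) + 6)**3 = ((3 + 2/3) + 6)**3 = (11/3 + 6)**3 = (29/3)**3 = 24389/27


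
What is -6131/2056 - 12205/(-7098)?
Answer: -9212179/7296744 ≈ -1.2625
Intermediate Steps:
-6131/2056 - 12205/(-7098) = -6131*1/2056 - 12205*(-1/7098) = -6131/2056 + 12205/7098 = -9212179/7296744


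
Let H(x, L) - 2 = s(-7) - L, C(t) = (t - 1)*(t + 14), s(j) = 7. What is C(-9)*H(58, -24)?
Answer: -1650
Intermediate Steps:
C(t) = (-1 + t)*(14 + t)
H(x, L) = 9 - L (H(x, L) = 2 + (7 - L) = 9 - L)
C(-9)*H(58, -24) = (-14 + (-9)² + 13*(-9))*(9 - 1*(-24)) = (-14 + 81 - 117)*(9 + 24) = -50*33 = -1650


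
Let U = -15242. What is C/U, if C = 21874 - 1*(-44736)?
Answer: -33305/7621 ≈ -4.3702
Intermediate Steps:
C = 66610 (C = 21874 + 44736 = 66610)
C/U = 66610/(-15242) = 66610*(-1/15242) = -33305/7621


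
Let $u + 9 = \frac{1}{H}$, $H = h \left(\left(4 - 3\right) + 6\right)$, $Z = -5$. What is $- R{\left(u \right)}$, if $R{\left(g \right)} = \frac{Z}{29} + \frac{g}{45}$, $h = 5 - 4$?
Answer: $\frac{3373}{9135} \approx 0.36924$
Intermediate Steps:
$h = 1$ ($h = 5 - 4 = 1$)
$H = 7$ ($H = 1 \left(\left(4 - 3\right) + 6\right) = 1 \left(1 + 6\right) = 1 \cdot 7 = 7$)
$u = - \frac{62}{7}$ ($u = -9 + \frac{1}{7} = - \frac{62}{7} \approx -8.8571$)
$R{\left(g \right)} = - \frac{5}{29} + \frac{g}{45}$
$- R{\left(u \right)} = - (- \frac{5}{29} + \frac{1}{45} \left(- \frac{62}{7}\right)) = - (- \frac{5}{29} - \frac{62}{315}) = \left(-1\right) \left(- \frac{3373}{9135}\right) = \frac{3373}{9135}$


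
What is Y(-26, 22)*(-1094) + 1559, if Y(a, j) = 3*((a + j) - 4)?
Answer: 27815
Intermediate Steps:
Y(a, j) = -12 + 3*a + 3*j (Y(a, j) = 3*(-4 + a + j) = -12 + 3*a + 3*j)
Y(-26, 22)*(-1094) + 1559 = (-12 + 3*(-26) + 3*22)*(-1094) + 1559 = (-12 - 78 + 66)*(-1094) + 1559 = -24*(-1094) + 1559 = 26256 + 1559 = 27815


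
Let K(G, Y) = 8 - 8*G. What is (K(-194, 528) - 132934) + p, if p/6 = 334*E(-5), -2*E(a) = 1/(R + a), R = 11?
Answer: -131541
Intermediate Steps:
E(a) = -1/(2*(11 + a))
p = -167 (p = 6*(334*(-1/(22 + 2*(-5)))) = 6*(334*(-1/(22 - 10))) = 6*(334*(-1/12)) = 6*(-167/6) = -167)
(K(-194, 528) - 132934) + p = ((8 - 8*(-194)) - 132934) - 167 = ((8 + 1552) - 132934) - 167 = (1560 - 132934) - 167 = -131374 - 167 = -131541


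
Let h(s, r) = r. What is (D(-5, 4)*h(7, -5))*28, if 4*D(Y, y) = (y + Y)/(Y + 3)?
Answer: -35/2 ≈ -17.500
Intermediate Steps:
D(Y, y) = (Y + y)/(4*(3 + Y)) (D(Y, y) = ((y + Y)/(Y + 3))/4 = ((Y + y)/(3 + Y))/4 = (Y + y)/(4*(3 + Y)))
(D(-5, 4)*h(7, -5))*28 = (((-5 + 4)/(4*(3 - 5)))*(-5))*28 = (((1/4)*(-1)/(-2))*(-5))*28 = (((1/4)*(-1/2)*(-1))*(-5))*28 = ((1/8)*(-5))*28 = -5/8*28 = -35/2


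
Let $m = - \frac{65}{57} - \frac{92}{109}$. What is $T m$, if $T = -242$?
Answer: $\frac{2983618}{6213} \approx 480.22$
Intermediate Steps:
$m = - \frac{12329}{6213}$ ($m = \left(-65\right) \frac{1}{57} - \frac{92}{109} = - \frac{65}{57} - \frac{92}{109} = - \frac{12329}{6213} \approx -1.9844$)
$T m = \left(-242\right) \left(- \frac{12329}{6213}\right) = \frac{2983618}{6213}$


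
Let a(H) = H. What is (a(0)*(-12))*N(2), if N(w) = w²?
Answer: 0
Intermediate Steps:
(a(0)*(-12))*N(2) = (0*(-12))*2² = 0*4 = 0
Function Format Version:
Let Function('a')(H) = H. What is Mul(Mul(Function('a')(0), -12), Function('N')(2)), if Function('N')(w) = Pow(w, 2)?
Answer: 0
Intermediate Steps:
Mul(Mul(Function('a')(0), -12), Function('N')(2)) = Mul(Mul(0, -12), Pow(2, 2)) = Mul(0, 4) = 0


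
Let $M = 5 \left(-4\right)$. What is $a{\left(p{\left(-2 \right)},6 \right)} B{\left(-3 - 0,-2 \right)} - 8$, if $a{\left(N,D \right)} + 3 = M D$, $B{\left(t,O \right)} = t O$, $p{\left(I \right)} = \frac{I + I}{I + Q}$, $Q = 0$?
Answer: $-746$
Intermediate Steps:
$p{\left(I \right)} = 2$ ($p{\left(I \right)} = \frac{I + I}{I + 0} = \frac{2 I}{I} = 2$)
$M = -20$
$B{\left(t,O \right)} = O t$
$a{\left(N,D \right)} = -3 - 20 D$
$a{\left(p{\left(-2 \right)},6 \right)} B{\left(-3 - 0,-2 \right)} - 8 = \left(-3 - 120\right) \left(- 2 \left(-3 - 0\right)\right) - 8 = \left(-3 - 120\right) \left(- 2 \left(-3 + 0\right)\right) - 8 = - 123 \left(\left(-2\right) \left(-3\right)\right) - 8 = \left(-123\right) 6 - 8 = -738 - 8 = -746$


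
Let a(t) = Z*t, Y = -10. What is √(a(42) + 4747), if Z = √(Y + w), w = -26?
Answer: √(4747 + 252*I) ≈ 68.923 + 1.828*I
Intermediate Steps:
Z = 6*I (Z = √(-10 - 26) = √(-36) = 6*I ≈ 6.0*I)
a(t) = 6*I*t (a(t) = (6*I)*t = 6*I*t)
√(a(42) + 4747) = √(6*I*42 + 4747) = √(252*I + 4747) = √(4747 + 252*I)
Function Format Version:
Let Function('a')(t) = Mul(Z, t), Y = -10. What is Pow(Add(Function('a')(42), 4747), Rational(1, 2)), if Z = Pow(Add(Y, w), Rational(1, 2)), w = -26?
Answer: Pow(Add(4747, Mul(252, I)), Rational(1, 2)) ≈ Add(68.923, Mul(1.828, I))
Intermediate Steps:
Z = Mul(6, I) (Z = Pow(Add(-10, -26), Rational(1, 2)) = Pow(-36, Rational(1, 2)) = Mul(6, I) ≈ Mul(6.0000, I))
Function('a')(t) = Mul(6, I, t) (Function('a')(t) = Mul(Mul(6, I), t) = Mul(6, I, t))
Pow(Add(Function('a')(42), 4747), Rational(1, 2)) = Pow(Add(Mul(6, I, 42), 4747), Rational(1, 2)) = Pow(Add(Mul(252, I), 4747), Rational(1, 2)) = Pow(Add(4747, Mul(252, I)), Rational(1, 2))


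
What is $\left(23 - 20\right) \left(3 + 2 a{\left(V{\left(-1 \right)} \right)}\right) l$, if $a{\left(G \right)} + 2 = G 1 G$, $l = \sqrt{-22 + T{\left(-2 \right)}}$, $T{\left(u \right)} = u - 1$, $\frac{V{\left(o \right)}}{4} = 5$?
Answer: $11985 i \approx 11985.0 i$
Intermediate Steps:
$V{\left(o \right)} = 20$ ($V{\left(o \right)} = 4 \cdot 5 = 20$)
$T{\left(u \right)} = -1 + u$
$l = 5 i$ ($l = \sqrt{-22 - 3} = \sqrt{-25} = 5 i \approx 5.0 i$)
$a{\left(G \right)} = -2 + G^{2}$ ($a{\left(G \right)} = -2 + G 1 G = -2 + G G = -2 + G^{2}$)
$\left(23 - 20\right) \left(3 + 2 a{\left(V{\left(-1 \right)} \right)}\right) l = \left(23 - 20\right) \left(3 + 2 \left(-2 + 20^{2}\right)\right) 5 i = 3 \left(3 + 2 \left(-2 + 400\right)\right) 5 i = 3 \left(3 + 2 \cdot 398\right) 5 i = 3 \left(3 + 796\right) 5 i = 3 \cdot 799 \cdot 5 i = 2397 \cdot 5 i = 11985 i$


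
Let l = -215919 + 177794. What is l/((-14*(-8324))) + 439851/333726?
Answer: 6422528731/6481848856 ≈ 0.99085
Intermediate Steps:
l = -38125
l/((-14*(-8324))) + 439851/333726 = -38125/((-14*(-8324))) + 439851/333726 = -38125/116536 + 439851*(1/333726) = -38125*1/116536 + 146617/111242 = -38125/116536 + 146617/111242 = 6422528731/6481848856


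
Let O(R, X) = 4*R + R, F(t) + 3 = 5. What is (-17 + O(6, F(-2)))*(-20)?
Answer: -260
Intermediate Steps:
F(t) = 2 (F(t) = -3 + 5 = 2)
O(R, X) = 5*R
(-17 + O(6, F(-2)))*(-20) = (-17 + 5*6)*(-20) = (-17 + 30)*(-20) = 13*(-20) = -260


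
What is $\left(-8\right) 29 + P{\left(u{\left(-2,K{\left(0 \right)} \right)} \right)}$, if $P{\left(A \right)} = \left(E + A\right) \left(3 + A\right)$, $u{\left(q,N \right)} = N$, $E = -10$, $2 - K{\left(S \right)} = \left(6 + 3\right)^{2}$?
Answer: $6532$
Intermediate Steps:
$K{\left(S \right)} = -79$ ($K{\left(S \right)} = 2 - \left(6 + 3\right)^{2} = 2 - 9^{2} = 2 - 81 = -79$)
$P{\left(A \right)} = \left(-10 + A\right) \left(3 + A\right)$
$\left(-8\right) 29 + P{\left(u{\left(-2,K{\left(0 \right)} \right)} \right)} = \left(-8\right) 29 - \left(-523 - 6241\right) = -232 + \left(-30 + 6241 + 553\right) = -232 + 6764 = 6532$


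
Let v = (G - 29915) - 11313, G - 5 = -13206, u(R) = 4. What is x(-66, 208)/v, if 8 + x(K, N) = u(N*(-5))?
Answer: 4/54429 ≈ 7.3490e-5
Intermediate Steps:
x(K, N) = -4 (x(K, N) = -8 + 4 = -4)
G = -13201 (G = 5 - 13206 = -13201)
v = -54429 (v = (-13201 - 29915) - 11313 = -43116 - 11313 = -54429)
x(-66, 208)/v = -4/(-54429) = -4*(-1/54429) = 4/54429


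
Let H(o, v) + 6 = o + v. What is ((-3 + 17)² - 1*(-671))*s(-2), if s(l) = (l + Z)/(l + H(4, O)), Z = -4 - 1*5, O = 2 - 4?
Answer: 3179/2 ≈ 1589.5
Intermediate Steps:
O = -2
H(o, v) = -6 + o + v (H(o, v) = -6 + (o + v) = -6 + o + v)
Z = -9 (Z = -4 - 5 = -9)
s(l) = (-9 + l)/(-4 + l) (s(l) = (l - 9)/(l + (-6 + 4 - 2)) = (-9 + l)/(l - 4) = (-9 + l)/(-4 + l))
((-3 + 17)² - 1*(-671))*s(-2) = ((-3 + 17)² - 1*(-671))*((-9 - 2)/(-4 - 2)) = (14² + 671)*(-11/(-6)) = (196 + 671)*(-⅙*(-11)) = 867*(11/6) = 3179/2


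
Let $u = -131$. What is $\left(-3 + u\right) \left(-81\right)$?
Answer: $10854$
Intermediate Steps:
$\left(-3 + u\right) \left(-81\right) = \left(-3 - 131\right) \left(-81\right) = \left(-134\right) \left(-81\right) = 10854$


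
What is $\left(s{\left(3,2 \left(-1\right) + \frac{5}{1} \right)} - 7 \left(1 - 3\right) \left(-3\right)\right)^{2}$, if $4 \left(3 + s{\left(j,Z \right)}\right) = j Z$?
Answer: $\frac{29241}{16} \approx 1827.6$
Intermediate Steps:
$s{\left(j,Z \right)} = -3 + \frac{Z j}{4}$ ($s{\left(j,Z \right)} = -3 + \frac{j Z}{4} = -3 + \frac{Z j}{4}$)
$\left(s{\left(3,2 \left(-1\right) + \frac{5}{1} \right)} - 7 \left(1 - 3\right) \left(-3\right)\right)^{2} = \left(\left(-3 + \frac{1}{4} \left(2 \left(-1\right) + \frac{5}{1}\right) 3\right) - 7 \left(1 - 3\right) \left(-3\right)\right)^{2} = \left(\left(-3 + \frac{1}{4} \left(-2 + 5 \cdot 1\right) 3\right) - 7 \left(\left(-2\right) \left(-3\right)\right)\right)^{2} = \left(\left(-3 + \frac{1}{4} \left(-2 + 5\right) 3\right) - 42\right)^{2} = \left(\left(-3 + \frac{1}{4} \cdot 3 \cdot 3\right) - 42\right)^{2} = \left(\left(-3 + \frac{9}{4}\right) - 42\right)^{2} = \left(- \frac{3}{4} - 42\right)^{2} = \left(- \frac{171}{4}\right)^{2} = \frac{29241}{16}$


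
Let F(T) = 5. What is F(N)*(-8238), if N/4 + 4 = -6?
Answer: -41190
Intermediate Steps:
N = -40 (N = -16 + 4*(-6) = -16 - 24 = -40)
F(N)*(-8238) = 5*(-8238) = -41190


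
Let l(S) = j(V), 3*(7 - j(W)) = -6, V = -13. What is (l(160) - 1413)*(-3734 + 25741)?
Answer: -30897828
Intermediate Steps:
j(W) = 9 (j(W) = 7 - ⅓*(-6) = 7 + 2 = 9)
l(S) = 9
(l(160) - 1413)*(-3734 + 25741) = (9 - 1413)*(-3734 + 25741) = -1404*22007 = -30897828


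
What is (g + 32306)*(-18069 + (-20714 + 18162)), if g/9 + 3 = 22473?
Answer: -4836366856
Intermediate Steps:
g = 202230 (g = -27 + 9*22473 = -27 + 202257 = 202230)
(g + 32306)*(-18069 + (-20714 + 18162)) = (202230 + 32306)*(-18069 + (-20714 + 18162)) = 234536*(-18069 - 2552) = 234536*(-20621) = -4836366856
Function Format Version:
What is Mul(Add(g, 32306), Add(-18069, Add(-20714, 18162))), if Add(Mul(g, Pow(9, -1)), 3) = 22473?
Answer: -4836366856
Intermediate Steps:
g = 202230 (g = Add(-27, Mul(9, 22473)) = Add(-27, 202257) = 202230)
Mul(Add(g, 32306), Add(-18069, Add(-20714, 18162))) = Mul(Add(202230, 32306), Add(-18069, Add(-20714, 18162))) = Mul(234536, Add(-18069, -2552)) = Mul(234536, -20621) = -4836366856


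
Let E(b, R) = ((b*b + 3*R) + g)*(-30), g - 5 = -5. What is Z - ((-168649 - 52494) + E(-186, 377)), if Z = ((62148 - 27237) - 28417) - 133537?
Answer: 1165910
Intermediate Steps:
g = 0 (g = 5 - 5 = 0)
E(b, R) = -90*R - 30*b² (E(b, R) = ((b*b + 3*R) + 0)*(-30) = ((b² + 3*R) + 0)*(-30) = (b² + 3*R)*(-30) = -90*R - 30*b²)
Z = -127043 (Z = (34911 - 28417) - 133537 = 6494 - 133537 = -127043)
Z - ((-168649 - 52494) + E(-186, 377)) = -127043 - ((-168649 - 52494) + (-90*377 - 30*(-186)²)) = -127043 - (-221143 + (-33930 - 30*34596)) = -127043 - (-221143 + (-33930 - 1037880)) = -127043 - (-221143 - 1071810) = -127043 - 1*(-1292953) = -127043 + 1292953 = 1165910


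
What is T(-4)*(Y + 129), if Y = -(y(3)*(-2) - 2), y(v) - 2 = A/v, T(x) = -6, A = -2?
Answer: -802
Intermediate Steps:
y(v) = 2 - 2/v
Y = 14/3 (Y = -((2 - 2/3)*(-2) - 2) = -((4/3)*(-2) - 2) = -(-8/3 - 2) = -1*(-14/3) = 14/3 ≈ 4.6667)
T(-4)*(Y + 129) = -6*(14/3 + 129) = -6*401/3 = -802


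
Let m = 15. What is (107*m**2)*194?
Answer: 4670550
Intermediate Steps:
(107*m**2)*194 = (107*15**2)*194 = (107*225)*194 = 24075*194 = 4670550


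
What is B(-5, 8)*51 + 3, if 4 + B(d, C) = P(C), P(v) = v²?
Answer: 3063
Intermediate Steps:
B(d, C) = -4 + C²
B(-5, 8)*51 + 3 = (-4 + 8²)*51 + 3 = (-4 + 64)*51 + 3 = 60*51 + 3 = 3060 + 3 = 3063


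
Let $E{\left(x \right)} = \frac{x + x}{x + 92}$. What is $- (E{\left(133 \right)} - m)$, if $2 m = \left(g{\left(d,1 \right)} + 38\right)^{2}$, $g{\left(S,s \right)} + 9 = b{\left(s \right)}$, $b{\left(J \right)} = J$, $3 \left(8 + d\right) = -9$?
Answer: $\frac{100984}{225} \approx 448.82$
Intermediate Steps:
$d = -11$ ($d = -8 + \frac{1}{3} \left(-9\right) = -8 - 3 = -11$)
$g{\left(S,s \right)} = -9 + s$
$E{\left(x \right)} = \frac{2 x}{92 + x}$
$m = 450$ ($m = \frac{\left(\left(-9 + 1\right) + 38\right)^{2}}{2} = \frac{\left(-8 + 38\right)^{2}}{2} = \frac{30^{2}}{2} = \frac{1}{2} \cdot 900 = 450$)
$- (E{\left(133 \right)} - m) = - (2 \cdot 133 \frac{1}{92 + 133} - 450) = - (2 \cdot 133 \cdot \frac{1}{225} - 450) = - (\frac{266}{225} - 450) = \left(-1\right) \left(- \frac{100984}{225}\right) = \frac{100984}{225}$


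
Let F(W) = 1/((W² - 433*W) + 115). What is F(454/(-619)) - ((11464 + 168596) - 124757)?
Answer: -9177747540206/165953889 ≈ -55303.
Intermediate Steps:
F(W) = 1/(115 + W² - 433*W)
F(454/(-619)) - ((11464 + 168596) - 124757) = 1/(115 + (454/(-619))² - 196582/(-619)) - ((11464 + 168596) - 124757) = 1/(115 + (454*(-1/619))² - 196582*(-1)/619) - (180060 - 124757) = 1/(115 + (-454/619)² - 433*(-454/619)) - 1*55303 = 1/(115 + 206116/383161 + 196582/619) - 55303 = 1/(165953889/383161) - 55303 = 383161/165953889 - 55303 = -9177747540206/165953889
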